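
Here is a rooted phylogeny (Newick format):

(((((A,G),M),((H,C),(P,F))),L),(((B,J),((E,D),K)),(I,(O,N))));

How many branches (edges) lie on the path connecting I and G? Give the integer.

The MRCA of I and G is the root of the tree.
From I up to that node: 3 branches. From G up to the same node: 5 branches. Total: 3 + 5 = 8.

8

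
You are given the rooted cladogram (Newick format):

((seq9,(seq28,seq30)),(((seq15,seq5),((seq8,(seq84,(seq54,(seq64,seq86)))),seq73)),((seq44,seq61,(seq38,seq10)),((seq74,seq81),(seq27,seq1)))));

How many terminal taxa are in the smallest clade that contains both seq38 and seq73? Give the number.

The MRCA of seq38 and seq73 is the node subtending (((seq15,seq5),((seq8,(seq84,(seq54,(seq64,seq86)))),seq73)),((seq44,seq61,(seq38,seq10)),((seq74,seq81),(seq27,seq1)))).
That clade contains 16 terminal taxa: seq1, seq10, seq15, seq27, seq38, seq44, seq5, seq54, seq61, seq64, seq73, seq74, seq8, seq81, seq84, seq86.

16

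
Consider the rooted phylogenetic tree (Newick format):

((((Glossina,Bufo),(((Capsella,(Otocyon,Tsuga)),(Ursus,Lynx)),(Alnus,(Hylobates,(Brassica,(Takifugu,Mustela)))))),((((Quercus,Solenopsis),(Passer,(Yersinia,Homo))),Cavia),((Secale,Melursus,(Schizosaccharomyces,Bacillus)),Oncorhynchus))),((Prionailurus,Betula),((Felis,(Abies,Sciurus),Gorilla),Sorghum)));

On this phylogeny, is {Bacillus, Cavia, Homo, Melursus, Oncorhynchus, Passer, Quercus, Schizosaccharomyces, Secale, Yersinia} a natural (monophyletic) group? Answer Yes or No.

The MRCA of the listed taxa subtends ((((Quercus,Solenopsis),(Passer,(Yersinia,Homo))),Cavia),((Secale,Melursus,(Schizosaccharomyces,Bacillus)),Oncorhynchus)).
That clade also contains Solenopsis, which is not in the proposed group, so the group is not monophyletic.

No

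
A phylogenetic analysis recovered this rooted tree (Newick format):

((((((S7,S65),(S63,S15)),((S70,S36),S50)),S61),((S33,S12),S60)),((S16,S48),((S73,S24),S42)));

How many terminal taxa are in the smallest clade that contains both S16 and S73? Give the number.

5

The MRCA of S16 and S73 is the node subtending ((S16,S48),((S73,S24),S42)).
That clade contains 5 terminal taxa: S16, S24, S42, S48, S73.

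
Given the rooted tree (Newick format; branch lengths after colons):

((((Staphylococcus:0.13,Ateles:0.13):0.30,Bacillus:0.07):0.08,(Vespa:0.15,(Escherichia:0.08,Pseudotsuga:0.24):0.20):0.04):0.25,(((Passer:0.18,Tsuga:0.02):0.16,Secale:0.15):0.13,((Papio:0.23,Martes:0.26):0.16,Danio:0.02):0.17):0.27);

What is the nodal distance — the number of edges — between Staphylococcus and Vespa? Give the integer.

5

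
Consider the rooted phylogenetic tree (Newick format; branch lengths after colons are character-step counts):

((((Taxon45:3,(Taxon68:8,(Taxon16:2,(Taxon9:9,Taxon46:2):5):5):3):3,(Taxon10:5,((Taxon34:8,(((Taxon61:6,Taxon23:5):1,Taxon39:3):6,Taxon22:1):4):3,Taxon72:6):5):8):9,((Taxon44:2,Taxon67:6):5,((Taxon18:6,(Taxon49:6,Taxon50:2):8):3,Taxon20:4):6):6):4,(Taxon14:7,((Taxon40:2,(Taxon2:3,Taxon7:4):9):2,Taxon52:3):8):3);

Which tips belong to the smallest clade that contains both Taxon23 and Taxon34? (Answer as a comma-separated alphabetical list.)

Taxon22, Taxon23, Taxon34, Taxon39, Taxon61

Tracing Taxon23: it sits inside (Taxon61,Taxon23).
Tracing Taxon34: it sits inside (Taxon34,(((Taxon61,Taxon23),Taxon39),Taxon22)).
The smallest clade enclosing both is (Taxon34,(((Taxon61,Taxon23),Taxon39),Taxon22)); the answer is its 5 terminal taxa in alphabetical order.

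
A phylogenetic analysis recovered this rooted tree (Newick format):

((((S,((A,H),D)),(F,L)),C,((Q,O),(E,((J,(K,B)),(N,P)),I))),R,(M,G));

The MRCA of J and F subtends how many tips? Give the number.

16

The MRCA of J and F is the node subtending (((S,((A,H),D)),(F,L)),C,((Q,O),(E,((J,(K,B)),(N,P)),I))).
That clade contains 16 terminal taxa: A, B, C, D, E, F, H, I, J, K, L, N, O, P, Q, S.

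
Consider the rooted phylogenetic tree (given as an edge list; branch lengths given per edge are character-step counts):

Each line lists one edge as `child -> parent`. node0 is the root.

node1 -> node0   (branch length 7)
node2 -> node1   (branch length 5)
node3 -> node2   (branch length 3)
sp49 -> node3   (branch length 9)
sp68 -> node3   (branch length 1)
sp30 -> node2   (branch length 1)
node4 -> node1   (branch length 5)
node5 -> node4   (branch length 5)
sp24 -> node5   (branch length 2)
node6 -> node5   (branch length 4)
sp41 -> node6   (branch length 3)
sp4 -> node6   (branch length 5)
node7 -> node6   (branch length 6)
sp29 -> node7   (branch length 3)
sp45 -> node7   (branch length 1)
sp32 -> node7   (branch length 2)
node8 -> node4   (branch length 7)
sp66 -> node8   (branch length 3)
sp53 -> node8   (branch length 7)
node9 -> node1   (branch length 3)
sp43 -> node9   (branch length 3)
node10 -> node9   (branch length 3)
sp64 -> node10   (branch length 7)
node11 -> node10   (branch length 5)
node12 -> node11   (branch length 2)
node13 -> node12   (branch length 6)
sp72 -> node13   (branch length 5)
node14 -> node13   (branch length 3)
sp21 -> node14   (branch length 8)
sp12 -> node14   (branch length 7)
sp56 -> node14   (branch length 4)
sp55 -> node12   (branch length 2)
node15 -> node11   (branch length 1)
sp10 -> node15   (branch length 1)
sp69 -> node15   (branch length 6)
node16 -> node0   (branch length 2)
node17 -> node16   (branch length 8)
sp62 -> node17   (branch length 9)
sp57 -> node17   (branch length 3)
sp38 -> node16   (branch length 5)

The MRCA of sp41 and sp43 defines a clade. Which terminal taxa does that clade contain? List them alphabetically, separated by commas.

sp10, sp12, sp21, sp24, sp29, sp30, sp32, sp4, sp41, sp43, sp45, sp49, sp53, sp55, sp56, sp64, sp66, sp68, sp69, sp72

Tracing sp41: it sits inside (sp41,sp4,(sp29,sp45,sp32)).
Tracing sp43: it sits inside (sp43,(sp64,(((sp72,(sp21,sp12,sp56)),sp55),(sp10,sp69)))).
The smallest clade enclosing both is (((sp49,sp68),sp30),((sp24,(sp41,sp4,(sp29,sp45,sp32))),(sp66,sp53)),(sp43,(sp64,(((sp72,(sp21,sp12,sp56)),sp55),(sp10,sp69))))); the answer is its 20 terminal taxa in alphabetical order.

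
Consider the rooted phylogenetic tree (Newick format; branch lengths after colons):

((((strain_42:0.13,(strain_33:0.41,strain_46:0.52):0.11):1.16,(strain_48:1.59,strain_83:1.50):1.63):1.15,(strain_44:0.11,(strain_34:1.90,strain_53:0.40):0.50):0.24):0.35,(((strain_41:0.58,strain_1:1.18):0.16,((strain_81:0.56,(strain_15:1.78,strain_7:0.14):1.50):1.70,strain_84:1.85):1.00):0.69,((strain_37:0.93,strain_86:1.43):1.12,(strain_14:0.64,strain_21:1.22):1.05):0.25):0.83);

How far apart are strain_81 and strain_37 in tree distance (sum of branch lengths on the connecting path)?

6.25

The path runs strain_81 → … → MRCA → … → strain_37; the MRCA is the node subtending (((strain_41,strain_1),((strain_81,(strain_15,strain_7)),strain_84)),((strain_37,strain_86),(strain_14,strain_21))).
Branch lengths along that path: 0.56 + 1.70 + 1.00 + 0.69 + 0.25 + 1.12 + 0.93 = 6.25.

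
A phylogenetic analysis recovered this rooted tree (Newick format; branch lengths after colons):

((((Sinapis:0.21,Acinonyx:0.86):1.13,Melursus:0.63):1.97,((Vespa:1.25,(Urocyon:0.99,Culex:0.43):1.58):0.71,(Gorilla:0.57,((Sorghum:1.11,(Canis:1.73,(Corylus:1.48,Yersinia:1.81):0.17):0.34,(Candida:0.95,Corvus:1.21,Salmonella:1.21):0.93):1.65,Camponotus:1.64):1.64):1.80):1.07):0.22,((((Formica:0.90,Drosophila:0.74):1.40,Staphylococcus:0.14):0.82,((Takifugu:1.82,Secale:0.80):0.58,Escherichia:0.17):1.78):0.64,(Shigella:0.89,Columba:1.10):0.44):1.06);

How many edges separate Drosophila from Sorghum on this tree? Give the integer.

The MRCA of Drosophila and Sorghum is the root of the tree.
From Drosophila up to that node: 5 branches. From Sorghum up to the same node: 6 branches. Total: 5 + 6 = 11.

11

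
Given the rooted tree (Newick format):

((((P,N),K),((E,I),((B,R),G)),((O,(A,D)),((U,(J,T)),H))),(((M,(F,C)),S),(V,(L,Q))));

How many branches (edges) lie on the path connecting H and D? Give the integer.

The MRCA of H and D is the node subtending ((O,(A,D)),((U,(J,T)),H)).
From H up to that node: 2 branches. From D up to the same node: 3 branches. Total: 2 + 3 = 5.

5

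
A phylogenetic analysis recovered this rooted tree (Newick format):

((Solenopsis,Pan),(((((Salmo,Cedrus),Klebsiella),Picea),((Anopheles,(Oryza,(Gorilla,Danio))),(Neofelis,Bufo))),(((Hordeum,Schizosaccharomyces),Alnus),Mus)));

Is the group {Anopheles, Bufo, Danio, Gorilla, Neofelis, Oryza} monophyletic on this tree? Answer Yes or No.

Yes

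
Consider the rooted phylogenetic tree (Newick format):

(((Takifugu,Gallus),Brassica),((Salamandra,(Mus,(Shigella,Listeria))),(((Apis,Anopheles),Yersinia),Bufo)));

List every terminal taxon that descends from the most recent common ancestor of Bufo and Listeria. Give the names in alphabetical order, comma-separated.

Anopheles, Apis, Bufo, Listeria, Mus, Salamandra, Shigella, Yersinia

Tracing Bufo: it sits inside (((Apis,Anopheles),Yersinia),Bufo).
Tracing Listeria: it sits inside (Shigella,Listeria).
The smallest clade enclosing both is ((Salamandra,(Mus,(Shigella,Listeria))),(((Apis,Anopheles),Yersinia),Bufo)); the answer is its 8 terminal taxa in alphabetical order.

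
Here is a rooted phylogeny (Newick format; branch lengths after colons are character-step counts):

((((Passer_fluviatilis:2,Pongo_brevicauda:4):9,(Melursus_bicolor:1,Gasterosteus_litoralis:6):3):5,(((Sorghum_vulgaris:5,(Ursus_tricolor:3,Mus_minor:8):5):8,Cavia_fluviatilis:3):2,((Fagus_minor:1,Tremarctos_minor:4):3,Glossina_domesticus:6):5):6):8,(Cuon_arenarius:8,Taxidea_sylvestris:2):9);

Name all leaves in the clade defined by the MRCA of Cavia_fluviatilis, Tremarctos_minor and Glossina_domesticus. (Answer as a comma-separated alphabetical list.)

Tracing Cavia_fluviatilis: it sits inside ((Sorghum_vulgaris,(Ursus_tricolor,Mus_minor)),Cavia_fluviatilis).
Tracing Tremarctos_minor: it sits inside (Fagus_minor,Tremarctos_minor).
Tracing Glossina_domesticus: it sits inside ((Fagus_minor,Tremarctos_minor),Glossina_domesticus).
The smallest clade enclosing all 3 is (((Sorghum_vulgaris,(Ursus_tricolor,Mus_minor)),Cavia_fluviatilis),((Fagus_minor,Tremarctos_minor),Glossina_domesticus)); the answer is its 7 terminal taxa in alphabetical order.

Cavia_fluviatilis, Fagus_minor, Glossina_domesticus, Mus_minor, Sorghum_vulgaris, Tremarctos_minor, Ursus_tricolor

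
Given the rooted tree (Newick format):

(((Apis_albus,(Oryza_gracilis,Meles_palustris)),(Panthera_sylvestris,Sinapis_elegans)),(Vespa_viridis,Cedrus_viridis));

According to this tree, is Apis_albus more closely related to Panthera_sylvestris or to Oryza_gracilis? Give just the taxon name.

The MRCA of Apis_albus and Oryza_gracilis subtends (Apis_albus,(Oryza_gracilis,Meles_palustris)) (3 taxa).
The MRCA of Apis_albus and Panthera_sylvestris subtends ((Apis_albus,(Oryza_gracilis,Meles_palustris)),(Panthera_sylvestris,Sinapis_elegans)) (5 taxa).
The first is nested inside the second, so Apis_albus shares a more recent common ancestor with Oryza_gracilis.

Oryza_gracilis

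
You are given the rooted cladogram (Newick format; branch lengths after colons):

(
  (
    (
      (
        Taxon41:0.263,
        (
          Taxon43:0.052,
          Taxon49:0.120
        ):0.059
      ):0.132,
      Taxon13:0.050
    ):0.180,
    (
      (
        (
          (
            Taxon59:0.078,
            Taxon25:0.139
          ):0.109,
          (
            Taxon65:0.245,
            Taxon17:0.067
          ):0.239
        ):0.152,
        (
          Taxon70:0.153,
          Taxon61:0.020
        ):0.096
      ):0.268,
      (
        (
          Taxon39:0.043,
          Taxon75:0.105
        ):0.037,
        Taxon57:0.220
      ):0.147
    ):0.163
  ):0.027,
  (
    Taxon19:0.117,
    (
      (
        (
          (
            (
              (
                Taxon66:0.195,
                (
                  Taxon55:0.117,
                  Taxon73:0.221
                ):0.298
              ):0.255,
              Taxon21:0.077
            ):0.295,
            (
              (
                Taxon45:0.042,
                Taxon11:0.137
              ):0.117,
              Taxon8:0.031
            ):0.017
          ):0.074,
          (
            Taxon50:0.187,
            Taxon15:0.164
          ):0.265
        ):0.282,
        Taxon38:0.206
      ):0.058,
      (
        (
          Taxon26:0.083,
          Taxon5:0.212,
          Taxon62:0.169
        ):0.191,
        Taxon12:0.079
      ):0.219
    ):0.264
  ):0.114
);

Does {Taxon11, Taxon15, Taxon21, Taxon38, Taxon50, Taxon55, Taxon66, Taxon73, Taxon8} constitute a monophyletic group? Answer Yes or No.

No

The MRCA of the listed taxa subtends (((((Taxon66,(Taxon55,Taxon73)),Taxon21),((Taxon45,Taxon11),Taxon8)),(Taxon50,Taxon15)),Taxon38).
That clade also contains Taxon45, which is not in the proposed group, so the group is not monophyletic.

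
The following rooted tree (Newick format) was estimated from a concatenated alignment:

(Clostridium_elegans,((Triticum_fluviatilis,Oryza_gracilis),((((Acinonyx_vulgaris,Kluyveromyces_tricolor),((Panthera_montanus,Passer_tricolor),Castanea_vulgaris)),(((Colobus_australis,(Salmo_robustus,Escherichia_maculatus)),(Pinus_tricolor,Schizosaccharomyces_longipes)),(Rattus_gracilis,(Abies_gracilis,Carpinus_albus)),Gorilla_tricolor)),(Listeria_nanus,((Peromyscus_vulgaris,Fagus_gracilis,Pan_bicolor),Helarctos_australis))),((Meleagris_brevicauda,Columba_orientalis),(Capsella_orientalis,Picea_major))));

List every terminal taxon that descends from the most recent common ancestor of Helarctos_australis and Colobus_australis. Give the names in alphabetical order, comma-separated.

Tracing Helarctos_australis: it sits inside ((Peromyscus_vulgaris,Fagus_gracilis,Pan_bicolor),Helarctos_australis).
Tracing Colobus_australis: it sits inside (Colobus_australis,(Salmo_robustus,Escherichia_maculatus)).
The smallest clade enclosing both is ((((Acinonyx_vulgaris,Kluyveromyces_tricolor),((Panthera_montanus,Passer_tricolor),Castanea_vulgaris)),(((Colobus_australis,(Salmo_robustus,Escherichia_maculatus)),(Pinus_tricolor,Schizosaccharomyces_longipes)),(Rattus_gracilis,(Abies_gracilis,Carpinus_albus)),Gorilla_tricolor)),(Listeria_nanus,((Peromyscus_vulgaris,Fagus_gracilis,Pan_bicolor),Helarctos_australis))); the answer is its 19 terminal taxa in alphabetical order.

Abies_gracilis, Acinonyx_vulgaris, Carpinus_albus, Castanea_vulgaris, Colobus_australis, Escherichia_maculatus, Fagus_gracilis, Gorilla_tricolor, Helarctos_australis, Kluyveromyces_tricolor, Listeria_nanus, Pan_bicolor, Panthera_montanus, Passer_tricolor, Peromyscus_vulgaris, Pinus_tricolor, Rattus_gracilis, Salmo_robustus, Schizosaccharomyces_longipes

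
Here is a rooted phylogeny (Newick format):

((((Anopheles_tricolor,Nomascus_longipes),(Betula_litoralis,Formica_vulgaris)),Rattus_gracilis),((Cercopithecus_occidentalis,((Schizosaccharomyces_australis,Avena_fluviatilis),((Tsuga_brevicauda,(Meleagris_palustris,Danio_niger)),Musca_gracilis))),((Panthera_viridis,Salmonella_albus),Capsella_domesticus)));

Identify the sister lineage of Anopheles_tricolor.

Nomascus_longipes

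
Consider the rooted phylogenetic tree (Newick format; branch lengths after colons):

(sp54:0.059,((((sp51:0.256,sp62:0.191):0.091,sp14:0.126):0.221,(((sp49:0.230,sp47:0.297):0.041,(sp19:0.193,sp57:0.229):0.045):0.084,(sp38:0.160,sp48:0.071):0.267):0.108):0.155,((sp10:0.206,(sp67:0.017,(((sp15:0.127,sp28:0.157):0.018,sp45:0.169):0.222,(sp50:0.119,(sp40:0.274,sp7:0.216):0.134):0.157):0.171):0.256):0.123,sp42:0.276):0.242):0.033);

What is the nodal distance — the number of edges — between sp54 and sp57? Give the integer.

7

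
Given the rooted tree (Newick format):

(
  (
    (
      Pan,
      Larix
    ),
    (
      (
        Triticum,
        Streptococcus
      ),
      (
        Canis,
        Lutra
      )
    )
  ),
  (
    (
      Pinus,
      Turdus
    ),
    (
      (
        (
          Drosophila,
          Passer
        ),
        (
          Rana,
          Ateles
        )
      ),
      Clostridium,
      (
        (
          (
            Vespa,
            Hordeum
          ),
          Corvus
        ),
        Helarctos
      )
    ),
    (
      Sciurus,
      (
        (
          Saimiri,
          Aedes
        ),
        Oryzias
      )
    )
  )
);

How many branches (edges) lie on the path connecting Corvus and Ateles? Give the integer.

6

The MRCA of Corvus and Ateles is the node subtending (((Drosophila,Passer),(Rana,Ateles)),Clostridium,(((Vespa,Hordeum),Corvus),Helarctos)).
From Corvus up to that node: 3 branches. From Ateles up to the same node: 3 branches. Total: 3 + 3 = 6.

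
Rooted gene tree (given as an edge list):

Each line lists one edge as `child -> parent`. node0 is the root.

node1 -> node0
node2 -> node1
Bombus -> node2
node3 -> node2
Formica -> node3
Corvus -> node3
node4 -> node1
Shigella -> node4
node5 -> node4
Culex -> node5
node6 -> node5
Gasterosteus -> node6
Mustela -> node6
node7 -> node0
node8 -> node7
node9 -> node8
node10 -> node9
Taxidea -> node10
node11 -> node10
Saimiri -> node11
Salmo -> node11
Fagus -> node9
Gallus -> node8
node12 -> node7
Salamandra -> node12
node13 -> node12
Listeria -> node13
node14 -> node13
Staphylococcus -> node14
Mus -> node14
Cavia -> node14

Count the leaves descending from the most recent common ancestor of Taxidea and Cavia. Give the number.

10

The MRCA of Taxidea and Cavia is the node subtending ((((Taxidea,(Saimiri,Salmo)),Fagus),Gallus),(Salamandra,(Listeria,(Staphylococcus,Mus,Cavia)))).
That clade contains 10 terminal taxa: Cavia, Fagus, Gallus, Listeria, Mus, Saimiri, Salamandra, Salmo, Staphylococcus, Taxidea.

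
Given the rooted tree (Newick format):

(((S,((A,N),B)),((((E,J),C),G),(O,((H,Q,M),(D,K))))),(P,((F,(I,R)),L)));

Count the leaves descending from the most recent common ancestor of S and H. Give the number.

14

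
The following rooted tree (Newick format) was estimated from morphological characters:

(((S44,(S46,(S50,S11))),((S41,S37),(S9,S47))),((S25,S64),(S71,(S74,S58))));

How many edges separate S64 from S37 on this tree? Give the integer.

7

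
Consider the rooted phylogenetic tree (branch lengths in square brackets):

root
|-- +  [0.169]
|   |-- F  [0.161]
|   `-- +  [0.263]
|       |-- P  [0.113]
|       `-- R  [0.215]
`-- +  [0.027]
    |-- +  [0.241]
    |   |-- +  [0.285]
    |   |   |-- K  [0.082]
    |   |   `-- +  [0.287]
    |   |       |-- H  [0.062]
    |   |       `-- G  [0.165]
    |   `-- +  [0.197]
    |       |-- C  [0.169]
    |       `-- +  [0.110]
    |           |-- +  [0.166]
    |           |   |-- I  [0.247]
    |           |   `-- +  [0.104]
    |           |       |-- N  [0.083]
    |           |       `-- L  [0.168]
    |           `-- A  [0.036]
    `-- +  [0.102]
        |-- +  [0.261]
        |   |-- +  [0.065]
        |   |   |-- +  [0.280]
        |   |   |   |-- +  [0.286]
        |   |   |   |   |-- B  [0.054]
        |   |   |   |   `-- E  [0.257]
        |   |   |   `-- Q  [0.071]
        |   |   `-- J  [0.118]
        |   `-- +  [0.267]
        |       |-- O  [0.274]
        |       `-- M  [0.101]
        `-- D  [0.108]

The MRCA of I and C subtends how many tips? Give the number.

5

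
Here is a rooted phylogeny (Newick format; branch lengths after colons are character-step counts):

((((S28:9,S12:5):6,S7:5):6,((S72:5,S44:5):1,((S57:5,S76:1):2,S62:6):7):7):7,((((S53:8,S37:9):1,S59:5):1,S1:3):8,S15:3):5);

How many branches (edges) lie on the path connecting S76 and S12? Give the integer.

The MRCA of S76 and S12 is the node subtending (((S28,S12),S7),((S72,S44),((S57,S76),S62))).
From S76 up to that node: 4 branches. From S12 up to the same node: 3 branches. Total: 4 + 3 = 7.

7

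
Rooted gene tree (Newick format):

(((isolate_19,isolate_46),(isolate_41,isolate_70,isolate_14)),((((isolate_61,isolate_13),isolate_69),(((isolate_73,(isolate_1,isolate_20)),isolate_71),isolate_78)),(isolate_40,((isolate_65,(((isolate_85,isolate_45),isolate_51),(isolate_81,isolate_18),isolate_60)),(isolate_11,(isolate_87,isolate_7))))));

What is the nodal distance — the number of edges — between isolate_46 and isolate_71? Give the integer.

8

The MRCA of isolate_46 and isolate_71 is the root of the tree.
From isolate_46 up to that node: 3 branches. From isolate_71 up to the same node: 5 branches. Total: 3 + 5 = 8.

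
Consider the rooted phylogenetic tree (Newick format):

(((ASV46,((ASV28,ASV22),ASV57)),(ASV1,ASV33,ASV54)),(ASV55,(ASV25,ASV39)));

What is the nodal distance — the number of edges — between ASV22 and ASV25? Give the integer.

8

The MRCA of ASV22 and ASV25 is the root of the tree.
From ASV22 up to that node: 5 branches. From ASV25 up to the same node: 3 branches. Total: 5 + 3 = 8.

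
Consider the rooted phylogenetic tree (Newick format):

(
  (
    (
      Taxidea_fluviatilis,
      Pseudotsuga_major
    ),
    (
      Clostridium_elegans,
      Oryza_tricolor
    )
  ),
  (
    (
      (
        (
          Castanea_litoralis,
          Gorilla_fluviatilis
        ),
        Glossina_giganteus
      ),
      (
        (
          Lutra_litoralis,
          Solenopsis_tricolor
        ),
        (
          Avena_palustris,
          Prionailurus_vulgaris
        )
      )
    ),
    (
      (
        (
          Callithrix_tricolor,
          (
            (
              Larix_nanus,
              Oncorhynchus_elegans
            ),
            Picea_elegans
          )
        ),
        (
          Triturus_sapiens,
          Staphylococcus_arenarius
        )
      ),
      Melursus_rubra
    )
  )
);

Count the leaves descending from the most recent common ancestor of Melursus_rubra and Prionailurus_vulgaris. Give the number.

The MRCA of Melursus_rubra and Prionailurus_vulgaris is the node subtending ((((Castanea_litoralis,Gorilla_fluviatilis),Glossina_giganteus),((Lutra_litoralis,Solenopsis_tricolor),(Avena_palustris,Prionailurus_vulgaris))),(((Callithrix_tricolor,((Larix_nanus,Oncorhynchus_elegans),Picea_elegans)),(Triturus_sapiens,Staphylococcus_arenarius)),Melursus_rubra)).
That clade contains 14 terminal taxa: Avena_palustris, Callithrix_tricolor, Castanea_litoralis, Glossina_giganteus, Gorilla_fluviatilis, Larix_nanus, Lutra_litoralis, Melursus_rubra, Oncorhynchus_elegans, Picea_elegans, Prionailurus_vulgaris, Solenopsis_tricolor, Staphylococcus_arenarius, Triturus_sapiens.

14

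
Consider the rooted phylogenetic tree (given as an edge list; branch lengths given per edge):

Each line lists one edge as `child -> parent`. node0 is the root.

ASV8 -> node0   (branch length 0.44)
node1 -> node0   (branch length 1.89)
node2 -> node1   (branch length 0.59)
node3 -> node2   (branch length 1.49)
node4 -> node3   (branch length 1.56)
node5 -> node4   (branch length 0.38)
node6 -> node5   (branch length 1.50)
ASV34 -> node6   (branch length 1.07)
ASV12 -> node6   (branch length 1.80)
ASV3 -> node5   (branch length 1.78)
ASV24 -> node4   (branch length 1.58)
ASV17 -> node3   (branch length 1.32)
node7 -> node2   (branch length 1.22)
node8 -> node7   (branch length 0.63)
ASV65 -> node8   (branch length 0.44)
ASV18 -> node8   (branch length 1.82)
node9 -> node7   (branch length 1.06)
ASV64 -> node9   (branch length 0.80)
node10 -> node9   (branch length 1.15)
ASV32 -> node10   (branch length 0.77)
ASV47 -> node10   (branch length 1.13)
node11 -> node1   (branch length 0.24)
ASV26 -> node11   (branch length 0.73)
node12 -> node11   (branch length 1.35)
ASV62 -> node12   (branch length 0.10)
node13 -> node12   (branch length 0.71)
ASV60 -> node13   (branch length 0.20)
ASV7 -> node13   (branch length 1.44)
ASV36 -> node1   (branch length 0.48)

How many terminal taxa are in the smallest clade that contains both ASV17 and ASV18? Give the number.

The MRCA of ASV17 and ASV18 is the node subtending (((((ASV34,ASV12),ASV3),ASV24),ASV17),((ASV65,ASV18),(ASV64,(ASV32,ASV47)))).
That clade contains 10 terminal taxa: ASV12, ASV17, ASV18, ASV24, ASV3, ASV32, ASV34, ASV47, ASV64, ASV65.

10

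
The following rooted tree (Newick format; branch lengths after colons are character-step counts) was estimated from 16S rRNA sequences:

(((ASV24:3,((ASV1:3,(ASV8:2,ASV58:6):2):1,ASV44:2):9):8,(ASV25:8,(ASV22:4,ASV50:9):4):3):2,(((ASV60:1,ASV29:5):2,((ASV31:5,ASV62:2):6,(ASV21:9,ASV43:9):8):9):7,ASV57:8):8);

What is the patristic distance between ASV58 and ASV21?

The path runs ASV58 → … → MRCA → … → ASV21; the MRCA is the root of the tree.
Branch lengths along that path: 6 + 2 + 1 + 9 + 8 + 2 + 8 + 7 + 9 + 8 + 9 = 69.

69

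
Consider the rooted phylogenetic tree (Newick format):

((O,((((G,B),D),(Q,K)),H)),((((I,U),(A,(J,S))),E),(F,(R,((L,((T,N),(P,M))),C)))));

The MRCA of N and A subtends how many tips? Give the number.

The MRCA of N and A is the node subtending ((((I,U),(A,(J,S))),E),(F,(R,((L,((T,N),(P,M))),C)))).
That clade contains 14 terminal taxa: A, C, E, F, I, J, L, M, N, P, R, S, T, U.

14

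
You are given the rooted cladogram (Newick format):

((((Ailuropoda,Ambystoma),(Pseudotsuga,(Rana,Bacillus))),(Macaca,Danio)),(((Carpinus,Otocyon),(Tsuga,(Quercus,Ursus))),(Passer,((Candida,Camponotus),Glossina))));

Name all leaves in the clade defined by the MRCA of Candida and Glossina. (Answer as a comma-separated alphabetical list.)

Tracing Candida: it sits inside (Candida,Camponotus).
Tracing Glossina: it sits inside ((Candida,Camponotus),Glossina).
The smallest clade enclosing both is ((Candida,Camponotus),Glossina); the answer is its 3 terminal taxa in alphabetical order.

Camponotus, Candida, Glossina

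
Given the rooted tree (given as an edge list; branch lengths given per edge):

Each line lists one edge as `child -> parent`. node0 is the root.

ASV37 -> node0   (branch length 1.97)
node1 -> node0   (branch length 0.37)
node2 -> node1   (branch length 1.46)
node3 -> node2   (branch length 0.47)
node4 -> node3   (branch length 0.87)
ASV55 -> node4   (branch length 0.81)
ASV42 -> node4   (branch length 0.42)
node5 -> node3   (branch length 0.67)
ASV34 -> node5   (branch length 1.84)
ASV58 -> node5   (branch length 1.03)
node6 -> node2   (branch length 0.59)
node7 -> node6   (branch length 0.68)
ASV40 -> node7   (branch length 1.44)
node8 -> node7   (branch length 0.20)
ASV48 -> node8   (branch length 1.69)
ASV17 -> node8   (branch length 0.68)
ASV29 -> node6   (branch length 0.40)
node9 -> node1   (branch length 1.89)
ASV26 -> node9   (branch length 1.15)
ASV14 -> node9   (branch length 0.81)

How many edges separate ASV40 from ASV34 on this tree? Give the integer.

6

The MRCA of ASV40 and ASV34 is the node subtending (((ASV55,ASV42),(ASV34,ASV58)),((ASV40,(ASV48,ASV17)),ASV29)).
From ASV40 up to that node: 3 branches. From ASV34 up to the same node: 3 branches. Total: 3 + 3 = 6.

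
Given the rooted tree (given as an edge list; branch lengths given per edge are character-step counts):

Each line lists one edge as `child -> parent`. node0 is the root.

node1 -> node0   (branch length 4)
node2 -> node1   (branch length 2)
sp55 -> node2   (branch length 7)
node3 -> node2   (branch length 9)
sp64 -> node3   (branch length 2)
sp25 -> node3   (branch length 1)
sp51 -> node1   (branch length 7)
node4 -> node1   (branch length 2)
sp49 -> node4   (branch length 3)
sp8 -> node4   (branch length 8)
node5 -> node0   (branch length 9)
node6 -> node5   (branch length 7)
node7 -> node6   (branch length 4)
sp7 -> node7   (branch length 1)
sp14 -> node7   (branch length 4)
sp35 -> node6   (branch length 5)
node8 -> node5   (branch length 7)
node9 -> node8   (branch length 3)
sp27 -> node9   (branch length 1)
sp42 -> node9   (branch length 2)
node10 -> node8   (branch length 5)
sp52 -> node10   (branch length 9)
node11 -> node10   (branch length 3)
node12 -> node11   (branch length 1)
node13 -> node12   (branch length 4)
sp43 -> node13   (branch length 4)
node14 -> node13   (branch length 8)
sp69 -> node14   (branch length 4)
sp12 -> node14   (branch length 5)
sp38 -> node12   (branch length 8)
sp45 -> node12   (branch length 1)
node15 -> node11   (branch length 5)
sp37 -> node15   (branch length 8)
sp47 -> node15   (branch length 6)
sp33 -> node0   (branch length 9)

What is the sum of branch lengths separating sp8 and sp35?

35

The path runs sp8 → … → MRCA → … → sp35; the MRCA is the root of the tree.
Branch lengths along that path: 8 + 2 + 4 + 9 + 7 + 5 = 35.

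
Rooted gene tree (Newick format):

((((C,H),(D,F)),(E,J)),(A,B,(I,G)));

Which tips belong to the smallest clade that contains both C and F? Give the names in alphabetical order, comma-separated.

Tracing C: it sits inside (C,H).
Tracing F: it sits inside (D,F).
The smallest clade enclosing both is ((C,H),(D,F)); the answer is its 4 terminal taxa in alphabetical order.

C, D, F, H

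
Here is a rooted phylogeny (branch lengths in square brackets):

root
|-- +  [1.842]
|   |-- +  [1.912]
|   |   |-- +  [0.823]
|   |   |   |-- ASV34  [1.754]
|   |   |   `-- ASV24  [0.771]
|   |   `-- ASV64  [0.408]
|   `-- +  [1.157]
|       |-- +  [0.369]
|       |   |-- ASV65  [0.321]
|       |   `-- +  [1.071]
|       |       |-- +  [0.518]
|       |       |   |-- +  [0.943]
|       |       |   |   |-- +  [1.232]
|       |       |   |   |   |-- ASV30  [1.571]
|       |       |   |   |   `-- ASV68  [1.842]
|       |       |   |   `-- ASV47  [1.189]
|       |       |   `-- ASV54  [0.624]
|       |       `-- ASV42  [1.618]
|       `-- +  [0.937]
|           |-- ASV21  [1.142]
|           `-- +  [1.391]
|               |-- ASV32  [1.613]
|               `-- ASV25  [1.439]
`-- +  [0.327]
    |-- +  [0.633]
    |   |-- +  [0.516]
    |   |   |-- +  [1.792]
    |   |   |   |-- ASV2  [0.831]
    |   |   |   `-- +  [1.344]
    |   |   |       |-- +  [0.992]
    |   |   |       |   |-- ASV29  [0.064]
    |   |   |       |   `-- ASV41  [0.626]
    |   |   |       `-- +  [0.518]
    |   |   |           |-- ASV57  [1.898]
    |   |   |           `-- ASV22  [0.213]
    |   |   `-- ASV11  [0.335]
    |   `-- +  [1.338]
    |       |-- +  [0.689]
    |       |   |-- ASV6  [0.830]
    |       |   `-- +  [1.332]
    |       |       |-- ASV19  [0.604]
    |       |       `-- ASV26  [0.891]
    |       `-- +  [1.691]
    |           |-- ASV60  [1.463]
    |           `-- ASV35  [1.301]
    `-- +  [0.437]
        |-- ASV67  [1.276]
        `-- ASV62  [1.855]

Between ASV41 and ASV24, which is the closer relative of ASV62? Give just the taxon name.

ASV41

The MRCA of ASV62 and ASV41 subtends ((((ASV2,((ASV29,ASV41),(ASV57,ASV22))),ASV11),((ASV6,(ASV19,ASV26)),(ASV60,ASV35))),(ASV67,ASV62)) (13 taxa).
The MRCA of ASV62 and ASV24 is the root, subtending the entire tree (25 taxa).
The first is nested inside the second, so ASV62 shares a more recent common ancestor with ASV41.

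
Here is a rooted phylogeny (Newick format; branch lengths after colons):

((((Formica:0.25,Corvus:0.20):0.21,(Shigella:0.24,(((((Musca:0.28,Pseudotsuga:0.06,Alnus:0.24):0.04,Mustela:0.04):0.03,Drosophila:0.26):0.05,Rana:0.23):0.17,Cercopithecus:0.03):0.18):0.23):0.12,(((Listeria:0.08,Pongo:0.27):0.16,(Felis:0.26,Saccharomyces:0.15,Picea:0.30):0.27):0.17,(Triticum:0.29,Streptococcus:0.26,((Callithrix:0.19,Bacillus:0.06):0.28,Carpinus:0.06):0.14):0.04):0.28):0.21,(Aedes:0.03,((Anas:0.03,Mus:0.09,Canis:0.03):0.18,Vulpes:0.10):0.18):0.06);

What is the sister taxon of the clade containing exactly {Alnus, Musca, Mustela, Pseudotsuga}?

The clade containing exactly {Alnus, Musca, Mustela, Pseudotsuga} attaches to the tree at the node subtending (((Musca,Pseudotsuga,Alnus),Mustela),Drosophila).
The other lineage descending from that same node — the sister group — is the single tip Drosophila.

Drosophila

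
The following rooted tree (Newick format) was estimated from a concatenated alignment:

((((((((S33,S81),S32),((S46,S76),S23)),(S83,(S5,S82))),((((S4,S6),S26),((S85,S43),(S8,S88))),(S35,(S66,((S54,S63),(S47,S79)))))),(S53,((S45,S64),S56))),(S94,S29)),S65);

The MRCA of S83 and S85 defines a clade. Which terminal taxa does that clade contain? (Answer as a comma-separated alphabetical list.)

Tracing S83: it sits inside (S83,(S5,S82)).
Tracing S85: it sits inside (S85,S43).
The smallest clade enclosing both is (((((S33,S81),S32),((S46,S76),S23)),(S83,(S5,S82))),((((S4,S6),S26),((S85,S43),(S8,S88))),(S35,(S66,((S54,S63),(S47,S79)))))); the answer is its 22 terminal taxa in alphabetical order.

S23, S26, S32, S33, S35, S4, S43, S46, S47, S5, S54, S6, S63, S66, S76, S79, S8, S81, S82, S83, S85, S88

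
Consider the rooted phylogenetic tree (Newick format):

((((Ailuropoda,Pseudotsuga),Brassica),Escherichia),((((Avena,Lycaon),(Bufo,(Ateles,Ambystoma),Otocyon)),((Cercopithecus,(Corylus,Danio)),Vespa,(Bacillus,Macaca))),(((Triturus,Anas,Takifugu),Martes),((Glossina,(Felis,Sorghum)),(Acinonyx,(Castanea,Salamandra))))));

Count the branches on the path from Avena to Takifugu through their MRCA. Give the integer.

The MRCA of Avena and Takifugu is the node subtending ((((Avena,Lycaon),(Bufo,(Ateles,Ambystoma),Otocyon)),((Cercopithecus,(Corylus,Danio)),Vespa,(Bacillus,Macaca))),(((Triturus,Anas,Takifugu),Martes),((Glossina,(Felis,Sorghum)),(Acinonyx,(Castanea,Salamandra))))).
From Avena up to that node: 4 branches. From Takifugu up to the same node: 4 branches. Total: 4 + 4 = 8.

8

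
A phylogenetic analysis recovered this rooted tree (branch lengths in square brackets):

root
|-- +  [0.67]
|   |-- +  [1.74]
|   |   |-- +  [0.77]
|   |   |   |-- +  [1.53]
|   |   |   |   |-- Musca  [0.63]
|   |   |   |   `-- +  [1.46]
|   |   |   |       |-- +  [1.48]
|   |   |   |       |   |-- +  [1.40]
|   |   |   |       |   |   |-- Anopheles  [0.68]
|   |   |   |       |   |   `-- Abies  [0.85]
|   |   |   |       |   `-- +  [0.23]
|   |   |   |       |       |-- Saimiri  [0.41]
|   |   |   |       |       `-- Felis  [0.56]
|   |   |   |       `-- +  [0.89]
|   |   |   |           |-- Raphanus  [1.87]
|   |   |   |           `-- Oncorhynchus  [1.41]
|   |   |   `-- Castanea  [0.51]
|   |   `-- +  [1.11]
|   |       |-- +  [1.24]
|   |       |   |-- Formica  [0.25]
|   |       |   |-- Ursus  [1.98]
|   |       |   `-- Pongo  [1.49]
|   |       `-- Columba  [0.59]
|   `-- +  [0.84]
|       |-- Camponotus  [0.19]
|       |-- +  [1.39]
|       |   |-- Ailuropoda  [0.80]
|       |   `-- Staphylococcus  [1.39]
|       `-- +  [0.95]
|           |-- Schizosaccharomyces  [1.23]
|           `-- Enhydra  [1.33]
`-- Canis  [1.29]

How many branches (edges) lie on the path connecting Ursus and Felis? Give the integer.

9

The MRCA of Ursus and Felis is the node subtending (((Musca,(((Anopheles,Abies),(Saimiri,Felis)),(Raphanus,Oncorhynchus))),Castanea),((Formica,Ursus,Pongo),Columba)).
From Ursus up to that node: 3 branches. From Felis up to the same node: 6 branches. Total: 3 + 6 = 9.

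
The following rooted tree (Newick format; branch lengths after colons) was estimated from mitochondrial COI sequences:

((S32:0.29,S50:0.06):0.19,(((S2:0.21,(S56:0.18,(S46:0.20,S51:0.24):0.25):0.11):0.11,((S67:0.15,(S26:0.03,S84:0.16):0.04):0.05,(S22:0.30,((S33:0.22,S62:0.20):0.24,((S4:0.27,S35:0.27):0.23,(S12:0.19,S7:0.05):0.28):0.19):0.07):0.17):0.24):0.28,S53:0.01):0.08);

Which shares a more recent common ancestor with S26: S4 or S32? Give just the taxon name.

The MRCA of S26 and S4 subtends ((S67,(S26,S84)),(S22,((S33,S62),((S4,S35),(S12,S7))))) (10 taxa).
The MRCA of S26 and S32 is the root, subtending the entire tree (17 taxa).
The first is nested inside the second, so S26 shares a more recent common ancestor with S4.

S4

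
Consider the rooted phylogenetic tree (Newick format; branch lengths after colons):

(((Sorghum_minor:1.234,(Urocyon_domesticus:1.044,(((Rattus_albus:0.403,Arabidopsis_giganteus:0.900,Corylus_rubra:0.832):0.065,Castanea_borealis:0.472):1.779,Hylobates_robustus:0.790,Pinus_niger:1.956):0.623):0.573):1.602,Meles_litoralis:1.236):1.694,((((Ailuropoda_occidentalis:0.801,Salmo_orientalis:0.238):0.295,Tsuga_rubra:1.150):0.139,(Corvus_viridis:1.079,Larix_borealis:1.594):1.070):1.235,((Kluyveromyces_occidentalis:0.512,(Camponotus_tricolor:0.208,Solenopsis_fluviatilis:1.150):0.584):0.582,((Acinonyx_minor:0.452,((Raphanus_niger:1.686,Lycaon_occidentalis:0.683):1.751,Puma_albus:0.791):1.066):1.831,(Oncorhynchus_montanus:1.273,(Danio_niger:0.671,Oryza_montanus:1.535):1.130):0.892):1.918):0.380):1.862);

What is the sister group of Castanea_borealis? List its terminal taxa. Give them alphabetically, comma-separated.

Arabidopsis_giganteus, Corylus_rubra, Rattus_albus

Castanea_borealis attaches to the tree at the node subtending ((Rattus_albus,Arabidopsis_giganteus,Corylus_rubra),Castanea_borealis).
The other lineage descending from that same node — the sister group — is (Rattus_albus,Arabidopsis_giganteus,Corylus_rubra); its 3 tips in alphabetical order are the answer.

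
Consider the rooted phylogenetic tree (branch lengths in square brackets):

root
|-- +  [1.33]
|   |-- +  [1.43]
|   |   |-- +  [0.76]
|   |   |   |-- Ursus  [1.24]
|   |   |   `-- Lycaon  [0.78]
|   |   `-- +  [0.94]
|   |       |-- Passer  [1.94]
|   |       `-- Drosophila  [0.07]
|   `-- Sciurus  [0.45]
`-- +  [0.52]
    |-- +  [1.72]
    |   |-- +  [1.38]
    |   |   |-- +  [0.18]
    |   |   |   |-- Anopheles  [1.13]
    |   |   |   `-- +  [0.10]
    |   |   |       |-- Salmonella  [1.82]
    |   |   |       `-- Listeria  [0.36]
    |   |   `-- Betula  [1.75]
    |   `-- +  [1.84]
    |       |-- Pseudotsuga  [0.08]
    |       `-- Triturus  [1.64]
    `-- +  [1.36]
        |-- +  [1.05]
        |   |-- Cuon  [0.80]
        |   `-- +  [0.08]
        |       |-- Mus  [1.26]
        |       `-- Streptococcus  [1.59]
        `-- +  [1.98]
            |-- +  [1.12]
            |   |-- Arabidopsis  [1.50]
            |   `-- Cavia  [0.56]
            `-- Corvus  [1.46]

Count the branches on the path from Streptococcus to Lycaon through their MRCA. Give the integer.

9

The MRCA of Streptococcus and Lycaon is the root of the tree.
From Streptococcus up to that node: 5 branches. From Lycaon up to the same node: 4 branches. Total: 5 + 4 = 9.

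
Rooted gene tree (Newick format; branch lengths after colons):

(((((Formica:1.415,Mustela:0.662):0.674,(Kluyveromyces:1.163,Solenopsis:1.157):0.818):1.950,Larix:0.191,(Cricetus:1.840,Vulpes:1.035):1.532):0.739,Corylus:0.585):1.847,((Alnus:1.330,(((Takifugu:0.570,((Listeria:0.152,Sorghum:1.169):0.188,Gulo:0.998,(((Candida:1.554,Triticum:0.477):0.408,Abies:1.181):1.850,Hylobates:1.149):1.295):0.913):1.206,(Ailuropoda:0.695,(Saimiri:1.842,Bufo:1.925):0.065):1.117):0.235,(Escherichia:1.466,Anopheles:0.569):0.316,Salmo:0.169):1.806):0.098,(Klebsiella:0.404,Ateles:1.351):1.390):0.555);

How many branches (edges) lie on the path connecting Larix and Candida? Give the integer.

The MRCA of Larix and Candida is the root of the tree.
From Larix up to that node: 3 branches. From Candida up to the same node: 10 branches. Total: 3 + 10 = 13.

13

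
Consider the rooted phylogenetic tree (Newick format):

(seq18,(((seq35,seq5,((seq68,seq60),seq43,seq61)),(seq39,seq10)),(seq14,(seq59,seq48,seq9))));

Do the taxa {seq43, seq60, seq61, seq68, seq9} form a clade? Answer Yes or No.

The MRCA of the listed taxa subtends (((seq35,seq5,((seq68,seq60),seq43,seq61)),(seq39,seq10)),(seq14,(seq59,seq48,seq9))).
That clade also contains seq10, seq14, seq35, seq39, seq48, seq5, seq59, which are not in the proposed group, so the group is not monophyletic.

No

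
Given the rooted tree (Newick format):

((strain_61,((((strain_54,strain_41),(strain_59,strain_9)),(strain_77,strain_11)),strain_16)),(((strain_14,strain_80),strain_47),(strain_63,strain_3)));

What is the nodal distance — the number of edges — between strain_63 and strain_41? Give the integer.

9

The MRCA of strain_63 and strain_41 is the root of the tree.
From strain_63 up to that node: 3 branches. From strain_41 up to the same node: 6 branches. Total: 3 + 6 = 9.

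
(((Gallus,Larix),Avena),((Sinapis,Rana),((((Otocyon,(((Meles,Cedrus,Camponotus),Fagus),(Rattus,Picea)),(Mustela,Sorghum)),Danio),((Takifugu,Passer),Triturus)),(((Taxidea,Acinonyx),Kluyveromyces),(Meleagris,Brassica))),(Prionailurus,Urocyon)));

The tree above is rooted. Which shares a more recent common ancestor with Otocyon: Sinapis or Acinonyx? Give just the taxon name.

The MRCA of Otocyon and Acinonyx subtends ((((Otocyon,(((Meles,Cedrus,Camponotus),Fagus),(Rattus,Picea)),(Mustela,Sorghum)),Danio),((Takifugu,Passer),Triturus)),(((Taxidea,Acinonyx),Kluyveromyces),(Meleagris,Brassica))) (18 taxa).
The MRCA of Otocyon and Sinapis subtends ((Sinapis,Rana),((((Otocyon,(((Meles,Cedrus,Camponotus),Fagus),(Rattus,Picea)),(Mustela,Sorghum)),Danio),((Takifugu,Passer),Triturus)),(((Taxidea,Acinonyx),Kluyveromyces),(Meleagris,Brassica))),(Prionailurus,Urocyon)) (22 taxa).
The first is nested inside the second, so Otocyon shares a more recent common ancestor with Acinonyx.

Acinonyx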